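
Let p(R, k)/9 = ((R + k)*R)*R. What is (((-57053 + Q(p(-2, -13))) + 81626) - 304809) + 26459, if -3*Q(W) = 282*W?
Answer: -203017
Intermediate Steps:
p(R, k) = 9*R²*(R + k) (p(R, k) = 9*(((R + k)*R)*R) = 9*((R*(R + k))*R) = 9*(R²*(R + k)) = 9*R²*(R + k))
Q(W) = -94*W
(((-57053 + Q(p(-2, -13))) + 81626) - 304809) + 26459 = (((-57053 - 846*(-2)²*(-2 - 13)) + 81626) - 304809) + 26459 = (((-57053 - 846*4*(-15)) + 81626) - 304809) + 26459 = (((-57053 - 94*(-540)) + 81626) - 304809) + 26459 = (((-57053 + 50760) + 81626) - 304809) + 26459 = ((-6293 + 81626) - 304809) + 26459 = (75333 - 304809) + 26459 = -229476 + 26459 = -203017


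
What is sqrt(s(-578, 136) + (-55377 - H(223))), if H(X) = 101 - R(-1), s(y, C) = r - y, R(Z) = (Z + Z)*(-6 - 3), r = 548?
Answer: I*sqrt(54334) ≈ 233.1*I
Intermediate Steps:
R(Z) = -18*Z (R(Z) = (2*Z)*(-9) = -18*Z)
s(y, C) = 548 - y
H(X) = 83 (H(X) = 101 - (-18)*(-1) = 101 - 1*18 = 101 - 18 = 83)
sqrt(s(-578, 136) + (-55377 - H(223))) = sqrt((548 - 1*(-578)) + (-55377 - 1*83)) = sqrt((548 + 578) + (-55377 - 83)) = sqrt(1126 - 55460) = sqrt(-54334) = I*sqrt(54334)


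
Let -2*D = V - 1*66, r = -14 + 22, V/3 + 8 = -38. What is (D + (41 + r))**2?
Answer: 22801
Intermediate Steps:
V = -138 (V = -24 + 3*(-38) = -24 - 114 = -138)
r = 8
D = 102 (D = -(-138 - 1*66)/2 = -(-138 - 66)/2 = -1/2*(-204) = 102)
(D + (41 + r))**2 = (102 + (41 + 8))**2 = (102 + 49)**2 = 151**2 = 22801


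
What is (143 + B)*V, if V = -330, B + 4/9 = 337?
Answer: -474760/3 ≈ -1.5825e+5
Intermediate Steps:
B = 3029/9 (B = -4/9 + 337 = 3029/9 ≈ 336.56)
(143 + B)*V = (143 + 3029/9)*(-330) = (4316/9)*(-330) = -474760/3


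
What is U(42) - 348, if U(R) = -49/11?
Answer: -3877/11 ≈ -352.45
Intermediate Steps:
U(R) = -49/11 (U(R) = -49*1/11 = -49/11)
U(42) - 348 = -49/11 - 348 = -3877/11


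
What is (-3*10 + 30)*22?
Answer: 0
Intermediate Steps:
(-3*10 + 30)*22 = (-30 + 30)*22 = 0*22 = 0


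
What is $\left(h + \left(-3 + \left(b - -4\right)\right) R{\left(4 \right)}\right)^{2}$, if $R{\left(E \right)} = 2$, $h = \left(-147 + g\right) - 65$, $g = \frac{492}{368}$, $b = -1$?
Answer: $\frac{375623161}{8464} \approx 44379.0$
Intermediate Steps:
$g = \frac{123}{92}$ ($g = 492 \cdot \frac{1}{368} = \frac{123}{92} \approx 1.337$)
$h = - \frac{19381}{92}$ ($h = \left(-147 + \frac{123}{92}\right) - 65 = - \frac{13401}{92} - 65 = - \frac{19381}{92} \approx -210.66$)
$\left(h + \left(-3 + \left(b - -4\right)\right) R{\left(4 \right)}\right)^{2} = \left(- \frac{19381}{92} + \left(-3 - -3\right) 2\right)^{2} = \left(- \frac{19381}{92} + \left(-3 + \left(-1 + 4\right)\right) 2\right)^{2} = \left(- \frac{19381}{92} + \left(-3 + 3\right) 2\right)^{2} = \left(- \frac{19381}{92} + 0 \cdot 2\right)^{2} = \left(- \frac{19381}{92} + 0\right)^{2} = \left(- \frac{19381}{92}\right)^{2} = \frac{375623161}{8464}$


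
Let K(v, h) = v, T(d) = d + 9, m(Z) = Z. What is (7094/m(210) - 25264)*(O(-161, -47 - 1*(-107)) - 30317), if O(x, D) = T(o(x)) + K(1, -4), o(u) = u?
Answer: 26905000988/35 ≈ 7.6871e+8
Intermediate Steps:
T(d) = 9 + d
O(x, D) = 10 + x (O(x, D) = (9 + x) + 1 = 10 + x)
(7094/m(210) - 25264)*(O(-161, -47 - 1*(-107)) - 30317) = (7094/210 - 25264)*((10 - 161) - 30317) = (7094*(1/210) - 25264)*(-151 - 30317) = (3547/105 - 25264)*(-30468) = -2649173/105*(-30468) = 26905000988/35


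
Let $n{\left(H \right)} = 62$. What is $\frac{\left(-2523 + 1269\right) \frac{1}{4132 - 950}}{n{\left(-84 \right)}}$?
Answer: $- \frac{627}{98642} \approx -0.0063563$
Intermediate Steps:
$\frac{\left(-2523 + 1269\right) \frac{1}{4132 - 950}}{n{\left(-84 \right)}} = \frac{\left(-2523 + 1269\right) \frac{1}{4132 - 950}}{62} = - \frac{1254}{3182} \cdot \frac{1}{62} = \left(-1254\right) \frac{1}{3182} \cdot \frac{1}{62} = \left(- \frac{627}{1591}\right) \frac{1}{62} = - \frac{627}{98642}$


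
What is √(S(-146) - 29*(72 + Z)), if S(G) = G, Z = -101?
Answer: √695 ≈ 26.363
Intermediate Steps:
√(S(-146) - 29*(72 + Z)) = √(-146 - 29*(72 - 101)) = √(-146 - 29*(-29)) = √(-146 + 841) = √695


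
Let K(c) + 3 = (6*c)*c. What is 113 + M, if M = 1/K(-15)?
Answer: 152212/1347 ≈ 113.00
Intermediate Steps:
K(c) = -3 + 6*c² (K(c) = -3 + (6*c)*c = -3 + 6*c²)
M = 1/1347 (M = 1/(-3 + 6*(-15)²) = 1/(-3 + 6*225) = 1/(-3 + 1350) = 1/1347 ≈ 0.00074239)
113 + M = 113 + 1/1347 = 152212/1347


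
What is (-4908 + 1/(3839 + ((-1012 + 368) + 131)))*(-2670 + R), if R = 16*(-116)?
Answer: 36941227841/1663 ≈ 2.2214e+7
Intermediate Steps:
R = -1856
(-4908 + 1/(3839 + ((-1012 + 368) + 131)))*(-2670 + R) = (-4908 + 1/(3839 + ((-1012 + 368) + 131)))*(-2670 - 1856) = (-4908 + 1/(3839 + (-644 + 131)))*(-4526) = (-4908 + 1/(3839 - 513))*(-4526) = (-4908 + 1/3326)*(-4526) = -16324007/3326*(-4526) = 36941227841/1663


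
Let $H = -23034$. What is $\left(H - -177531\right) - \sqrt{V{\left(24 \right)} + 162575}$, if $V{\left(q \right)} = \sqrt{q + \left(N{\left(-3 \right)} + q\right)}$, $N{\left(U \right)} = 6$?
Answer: $154497 - \sqrt{162575 + 3 \sqrt{6}} \approx 1.5409 \cdot 10^{5}$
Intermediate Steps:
$V{\left(q \right)} = \sqrt{6 + 2 q}$ ($V{\left(q \right)} = \sqrt{q + \left(6 + q\right)} = \sqrt{6 + 2 q}$)
$\left(H - -177531\right) - \sqrt{V{\left(24 \right)} + 162575} = \left(-23034 - -177531\right) - \sqrt{\sqrt{6 + 2 \cdot 24} + 162575} = \left(-23034 + 177531\right) - \sqrt{\sqrt{6 + 48} + 162575} = 154497 - \sqrt{\sqrt{54} + 162575} = 154497 - \sqrt{3 \sqrt{6} + 162575} = 154497 - \sqrt{162575 + 3 \sqrt{6}}$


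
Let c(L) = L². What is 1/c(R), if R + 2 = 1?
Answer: 1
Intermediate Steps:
R = -1 (R = -2 + 1 = -1)
1/c(R) = 1/((-1)²) = 1/1 = 1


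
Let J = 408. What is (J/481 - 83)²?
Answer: 1561435225/231361 ≈ 6748.9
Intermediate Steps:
(J/481 - 83)² = (408/481 - 83)² = (-39515/481)² = 1561435225/231361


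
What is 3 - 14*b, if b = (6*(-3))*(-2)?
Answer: -501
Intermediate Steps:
b = 36 (b = -18*(-2) = 36)
3 - 14*b = 3 - 14*36 = 3 - 504 = -501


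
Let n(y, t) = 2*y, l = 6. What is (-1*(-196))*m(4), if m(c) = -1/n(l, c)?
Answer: -49/3 ≈ -16.333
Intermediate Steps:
m(c) = -1/12 (m(c) = -1/(2*6) = -1/12)
(-1*(-196))*m(4) = -1*(-196)*(-1/12) = 196*(-1/12) = -49/3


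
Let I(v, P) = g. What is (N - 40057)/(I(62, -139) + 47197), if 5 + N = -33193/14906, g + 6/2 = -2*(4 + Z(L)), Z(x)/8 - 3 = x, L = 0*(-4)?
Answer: -597197365/702639028 ≈ -0.84993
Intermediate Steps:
L = 0
Z(x) = 24 + 8*x
g = -59 (g = -3 - 2*(4 + (24 + 8*0)) = -3 - 2*(4 + (24 + 0)) = -3 - 2*(4 + 24) = -3 - 2*28 = -3 - 56 = -59)
I(v, P) = -59
N = -107723/14906 (N = -5 - 33193/14906 = -107723/14906 ≈ -7.2268)
(N - 40057)/(I(62, -139) + 47197) = (-107723/14906 - 40057)/(-59 + 47197) = -597197365/14906/47138 = -597197365/14906*1/47138 = -597197365/702639028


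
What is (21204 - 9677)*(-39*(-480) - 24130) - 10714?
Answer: -62371784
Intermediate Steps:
(21204 - 9677)*(-39*(-480) - 24130) - 10714 = 11527*(18720 - 24130) - 10714 = 11527*(-5410) - 10714 = -62361070 - 10714 = -62371784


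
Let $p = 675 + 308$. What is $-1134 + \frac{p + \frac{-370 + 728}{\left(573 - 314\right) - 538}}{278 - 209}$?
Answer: $- \frac{21556735}{19251} \approx -1119.8$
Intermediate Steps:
$p = 983$
$-1134 + \frac{p + \frac{-370 + 728}{\left(573 - 314\right) - 538}}{278 - 209} = -1134 + \frac{983 + \frac{-370 + 728}{\left(573 - 314\right) - 538}}{278 - 209} = -1134 + \frac{983 + \frac{358}{\left(573 - 314\right) - 538}}{69} = -1134 + \left(983 + \frac{358}{259 - 538}\right) \frac{1}{69} = -1134 + \left(983 + \frac{358}{-279}\right) \frac{1}{69} = -1134 + \left(983 + 358 \left(- \frac{1}{279}\right)\right) \frac{1}{69} = -1134 + \left(983 - \frac{358}{279}\right) \frac{1}{69} = -1134 + \frac{273899}{279} \cdot \frac{1}{69} = -1134 + \frac{273899}{19251} = - \frac{21556735}{19251}$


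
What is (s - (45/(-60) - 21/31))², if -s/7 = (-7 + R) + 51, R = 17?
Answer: 2784778441/15376 ≈ 1.8111e+5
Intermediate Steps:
s = -427 (s = -7*((-7 + 17) + 51) = -7*(10 + 51) = -7*61 = -427)
(s - (45/(-60) - 21/31))² = (-427 - (45/(-60) - 21/31))² = (-427 - (45*(-1/60) - 21*1/31))² = (-427 - (-¾ - 21/31))² = (-427 - 1*(-177/124))² = (-427 + 177/124)² = (-52771/124)² = 2784778441/15376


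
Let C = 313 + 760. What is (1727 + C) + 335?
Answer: 3135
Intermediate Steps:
C = 1073
(1727 + C) + 335 = (1727 + 1073) + 335 = 2800 + 335 = 3135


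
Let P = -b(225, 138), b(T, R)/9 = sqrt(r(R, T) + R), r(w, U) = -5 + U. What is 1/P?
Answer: -sqrt(358)/3222 ≈ -0.0058724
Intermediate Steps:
b(T, R) = 9*sqrt(-5 + R + T) (b(T, R) = 9*sqrt((-5 + T) + R) = 9*sqrt(-5 + R + T))
P = -9*sqrt(358) (P = -9*sqrt(-5 + 138 + 225) = -9*sqrt(358) ≈ -170.29)
1/P = 1/(-9*sqrt(358)) = -sqrt(358)/3222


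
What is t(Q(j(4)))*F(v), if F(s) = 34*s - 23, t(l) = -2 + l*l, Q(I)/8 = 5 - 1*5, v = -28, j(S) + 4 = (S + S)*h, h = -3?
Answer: 1950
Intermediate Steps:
j(S) = -4 - 6*S (j(S) = -4 + (S + S)*(-3) = -4 + (2*S)*(-3) = -4 - 6*S)
Q(I) = 0 (Q(I) = 8*(5 - 1*5) = 8*(5 - 5) = 8*0 = 0)
t(l) = -2 + l**2
F(s) = -23 + 34*s
t(Q(j(4)))*F(v) = (-2 + 0**2)*(-23 + 34*(-28)) = (-2 + 0)*(-23 - 952) = -2*(-975) = 1950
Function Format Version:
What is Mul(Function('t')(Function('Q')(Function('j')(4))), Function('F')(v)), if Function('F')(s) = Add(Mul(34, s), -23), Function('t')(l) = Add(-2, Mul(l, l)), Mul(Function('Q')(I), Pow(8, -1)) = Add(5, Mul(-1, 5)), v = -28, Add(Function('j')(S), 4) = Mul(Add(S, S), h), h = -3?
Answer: 1950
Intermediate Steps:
Function('j')(S) = Add(-4, Mul(-6, S)) (Function('j')(S) = Add(-4, Mul(Add(S, S), -3)) = Add(-4, Mul(Mul(2, S), -3)) = Add(-4, Mul(-6, S)))
Function('Q')(I) = 0 (Function('Q')(I) = Mul(8, Add(5, Mul(-1, 5))) = Mul(8, Add(5, -5)) = Mul(8, 0) = 0)
Function('t')(l) = Add(-2, Pow(l, 2))
Function('F')(s) = Add(-23, Mul(34, s))
Mul(Function('t')(Function('Q')(Function('j')(4))), Function('F')(v)) = Mul(Add(-2, Pow(0, 2)), Add(-23, Mul(34, -28))) = Mul(Add(-2, 0), Add(-23, -952)) = Mul(-2, -975) = 1950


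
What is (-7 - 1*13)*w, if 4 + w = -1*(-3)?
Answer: 20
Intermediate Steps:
w = -1 (w = -4 - 1*(-3) = -4 + 3 = -1)
(-7 - 1*13)*w = (-7 - 1*13)*(-1) = (-7 - 13)*(-1) = -20*(-1) = 20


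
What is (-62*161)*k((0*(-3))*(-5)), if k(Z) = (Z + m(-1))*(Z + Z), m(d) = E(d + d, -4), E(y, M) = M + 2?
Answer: 0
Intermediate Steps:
E(y, M) = 2 + M
m(d) = -2 (m(d) = 2 - 4 = -2)
k(Z) = 2*Z*(-2 + Z) (k(Z) = (Z - 2)*(Z + Z) = (-2 + Z)*(2*Z) = 2*Z*(-2 + Z))
(-62*161)*k((0*(-3))*(-5)) = (-62*161)*(2*((0*(-3))*(-5))*(-2 + (0*(-3))*(-5))) = -19964*0*(-5)*(-2 + 0*(-5)) = -19964*0*(-2 + 0) = -19964*0*(-2) = -9982*0 = 0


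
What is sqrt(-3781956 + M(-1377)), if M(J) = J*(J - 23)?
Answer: 2*I*sqrt(463539) ≈ 1361.7*I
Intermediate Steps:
M(J) = J*(-23 + J)
sqrt(-3781956 + M(-1377)) = sqrt(-3781956 - 1377*(-23 - 1377)) = sqrt(-3781956 - 1377*(-1400)) = sqrt(-3781956 + 1927800) = sqrt(-1854156) = 2*I*sqrt(463539)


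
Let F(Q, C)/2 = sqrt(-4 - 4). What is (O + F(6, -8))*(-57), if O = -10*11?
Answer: 6270 - 228*I*sqrt(2) ≈ 6270.0 - 322.44*I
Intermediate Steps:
F(Q, C) = 4*I*sqrt(2) (F(Q, C) = 2*sqrt(-4 - 4) = 2*sqrt(-8) = 2*(2*I*sqrt(2)) = 4*I*sqrt(2))
O = -110
(O + F(6, -8))*(-57) = (-110 + 4*I*sqrt(2))*(-57) = 6270 - 228*I*sqrt(2)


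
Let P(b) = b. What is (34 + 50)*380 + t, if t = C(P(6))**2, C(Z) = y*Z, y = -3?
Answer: 32244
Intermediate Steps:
C(Z) = -3*Z
t = 324 (t = (-3*6)**2 = (-18)**2 = 324)
(34 + 50)*380 + t = (34 + 50)*380 + 324 = 84*380 + 324 = 31920 + 324 = 32244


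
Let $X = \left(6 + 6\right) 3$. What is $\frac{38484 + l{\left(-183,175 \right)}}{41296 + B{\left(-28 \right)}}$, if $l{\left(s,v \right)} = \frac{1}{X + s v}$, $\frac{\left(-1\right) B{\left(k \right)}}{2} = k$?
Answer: $\frac{1231064675}{1322809128} \approx 0.93064$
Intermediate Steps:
$B{\left(k \right)} = - 2 k$
$X = 36$ ($X = 12 \cdot 3 = 36$)
$l{\left(s,v \right)} = \frac{1}{36 + s v}$
$\frac{38484 + l{\left(-183,175 \right)}}{41296 + B{\left(-28 \right)}} = \frac{38484 + \frac{1}{36 - 32025}}{41296 - -56} = \frac{38484 + \frac{1}{36 - 32025}}{41296 + 56} = \frac{38484 + \frac{1}{-31989}}{41352} = \left(38484 - \frac{1}{31989}\right) \frac{1}{41352} = \frac{1231064675}{31989} \cdot \frac{1}{41352} = \frac{1231064675}{1322809128}$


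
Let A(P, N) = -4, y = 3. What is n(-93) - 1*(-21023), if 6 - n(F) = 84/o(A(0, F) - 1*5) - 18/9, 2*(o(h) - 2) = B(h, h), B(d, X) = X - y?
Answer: 21052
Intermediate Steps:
B(d, X) = -3 + X (B(d, X) = X - 1*3 = X - 3 = -3 + X)
o(h) = 1/2 + h/2 (o(h) = 2 + (-3 + h)/2 = 2 + (-3/2 + h/2) = 1/2 + h/2)
n(F) = 29 (n(F) = 6 - (84/(1/2 + (-4 - 1*5)/2) - 18/9) = 6 - (84/(1/2 + (-4 - 5)/2) - 18*1/9) = 6 - (84/(1/2 + (1/2)*(-9)) - 2) = 6 - (84/(1/2 - 9/2) - 2) = 6 - (84/(-4) - 2) = 6 - (84*(-1/4) - 2) = 6 - (-21 - 2) = 6 - 1*(-23) = 6 + 23 = 29)
n(-93) - 1*(-21023) = 29 - 1*(-21023) = 29 + 21023 = 21052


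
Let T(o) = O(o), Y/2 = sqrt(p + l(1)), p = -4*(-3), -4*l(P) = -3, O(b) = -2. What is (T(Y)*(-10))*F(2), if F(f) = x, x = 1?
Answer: 20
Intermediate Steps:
l(P) = 3/4 (l(P) = -1/4*(-3) = 3/4)
F(f) = 1
p = 12
Y = sqrt(51) (Y = 2*sqrt(12 + 3/4) = 2*sqrt(51/4) = 2*(sqrt(51)/2) = sqrt(51) ≈ 7.1414)
T(o) = -2
(T(Y)*(-10))*F(2) = -2*(-10)*1 = 20*1 = 20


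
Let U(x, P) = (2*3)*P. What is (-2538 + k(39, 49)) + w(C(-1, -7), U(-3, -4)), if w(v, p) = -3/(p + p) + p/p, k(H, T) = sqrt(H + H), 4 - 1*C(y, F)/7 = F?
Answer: -40591/16 + sqrt(78) ≈ -2528.1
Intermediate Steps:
C(y, F) = 28 - 7*F
k(H, T) = sqrt(2)*sqrt(H) (k(H, T) = sqrt(2*H) = sqrt(2)*sqrt(H))
U(x, P) = 6*P
w(v, p) = 1 - 3/(2*p) (w(v, p) = -3*1/(2*p) + 1 = -3/(2*p) + 1 = 1 - 3/(2*p))
(-2538 + k(39, 49)) + w(C(-1, -7), U(-3, -4)) = (-2538 + sqrt(2)*sqrt(39)) + (-3/2 + 6*(-4))/((6*(-4))) = (-2538 + sqrt(78)) + (-3/2 - 24)/(-24) = (-2538 + sqrt(78)) - 1/24*(-51/2) = (-2538 + sqrt(78)) + 17/16 = -40591/16 + sqrt(78)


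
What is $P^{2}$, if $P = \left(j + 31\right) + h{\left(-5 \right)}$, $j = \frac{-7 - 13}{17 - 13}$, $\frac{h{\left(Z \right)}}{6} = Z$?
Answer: $16$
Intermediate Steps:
$h{\left(Z \right)} = 6 Z$
$j = -5$ ($j = - \frac{20}{4} = \left(-20\right) \frac{1}{4} = -5$)
$P = -4$ ($P = \left(-5 + 31\right) + 6 \left(-5\right) = 26 - 30 = -4$)
$P^{2} = \left(-4\right)^{2} = 16$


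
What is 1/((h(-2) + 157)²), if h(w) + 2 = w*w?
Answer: 1/25281 ≈ 3.9555e-5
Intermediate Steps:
h(w) = -2 + w² (h(w) = -2 + w*w = -2 + w²)
1/((h(-2) + 157)²) = 1/(((-2 + (-2)²) + 157)²) = 1/(((-2 + 4) + 157)²) = 1/((2 + 157)²) = 1/(159²) = 1/25281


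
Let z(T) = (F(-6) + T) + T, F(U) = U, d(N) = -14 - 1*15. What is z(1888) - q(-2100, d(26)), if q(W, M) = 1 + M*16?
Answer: 4233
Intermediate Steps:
d(N) = -29 (d(N) = -14 - 15 = -29)
z(T) = -6 + 2*T (z(T) = (-6 + T) + T = -6 + 2*T)
q(W, M) = 1 + 16*M
z(1888) - q(-2100, d(26)) = (-6 + 2*1888) - (1 + 16*(-29)) = (-6 + 3776) - (1 - 464) = 3770 - 1*(-463) = 3770 + 463 = 4233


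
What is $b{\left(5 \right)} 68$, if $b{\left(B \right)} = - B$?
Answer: $-340$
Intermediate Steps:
$b{\left(5 \right)} 68 = \left(-1\right) 5 \cdot 68 = \left(-5\right) 68 = -340$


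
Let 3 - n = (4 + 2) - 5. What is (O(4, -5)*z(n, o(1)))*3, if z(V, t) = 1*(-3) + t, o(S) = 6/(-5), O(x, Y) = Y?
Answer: 63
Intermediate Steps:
o(S) = -6/5 (o(S) = 6*(-⅕) = -6/5)
n = 2 (n = 3 - ((4 + 2) - 5) = 3 - (6 - 5) = 3 - 1*1 = 3 - 1 = 2)
z(V, t) = -3 + t
(O(4, -5)*z(n, o(1)))*3 = -5*(-3 - 6/5)*3 = -5*(-21/5)*3 = 21*3 = 63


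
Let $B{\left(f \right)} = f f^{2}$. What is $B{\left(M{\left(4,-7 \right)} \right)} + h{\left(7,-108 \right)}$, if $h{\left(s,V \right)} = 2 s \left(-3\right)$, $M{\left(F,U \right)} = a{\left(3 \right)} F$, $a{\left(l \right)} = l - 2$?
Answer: $22$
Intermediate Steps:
$a{\left(l \right)} = -2 + l$ ($a{\left(l \right)} = l - 2 = -2 + l$)
$M{\left(F,U \right)} = F$ ($M{\left(F,U \right)} = \left(-2 + 3\right) F = 1 F = F$)
$h{\left(s,V \right)} = - 6 s$
$B{\left(f \right)} = f^{3}$
$B{\left(M{\left(4,-7 \right)} \right)} + h{\left(7,-108 \right)} = 4^{3} - 42 = 64 - 42 = 22$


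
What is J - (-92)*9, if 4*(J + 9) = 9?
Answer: 3285/4 ≈ 821.25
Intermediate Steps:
J = -27/4 (J = -9 + (¼)*9 = -9 + 9/4 = -27/4 ≈ -6.7500)
J - (-92)*9 = -27/4 - (-92)*9 = -27/4 - 46*(-18) = -27/4 + 828 = 3285/4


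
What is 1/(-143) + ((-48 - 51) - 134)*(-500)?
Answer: 16659499/143 ≈ 1.1650e+5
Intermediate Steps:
1/(-143) + ((-48 - 51) - 134)*(-500) = -1/143 + (-99 - 134)*(-500) = -1/143 - 233*(-500) = -1/143 + 116500 = 16659499/143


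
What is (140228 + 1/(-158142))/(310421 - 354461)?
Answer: -4435187275/1392914736 ≈ -3.1841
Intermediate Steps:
(140228 + 1/(-158142))/(310421 - 354461) = (140228 - 1/158142)/(-44040) = (22175936375/158142)*(-1/44040) = -4435187275/1392914736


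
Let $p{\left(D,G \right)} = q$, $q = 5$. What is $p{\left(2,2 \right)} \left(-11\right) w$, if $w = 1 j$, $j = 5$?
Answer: $-275$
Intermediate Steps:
$p{\left(D,G \right)} = 5$
$w = 5$ ($w = 1 \cdot 5 = 5$)
$p{\left(2,2 \right)} \left(-11\right) w = 5 \left(-11\right) 5 = \left(-55\right) 5 = -275$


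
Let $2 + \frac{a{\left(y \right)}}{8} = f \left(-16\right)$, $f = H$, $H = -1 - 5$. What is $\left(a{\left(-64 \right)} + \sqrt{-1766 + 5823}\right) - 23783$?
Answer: $-23031 + \sqrt{4057} \approx -22967.0$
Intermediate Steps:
$H = -6$ ($H = -1 - 5 = -6$)
$f = -6$
$a{\left(y \right)} = 752$ ($a{\left(y \right)} = -16 + 8 \left(\left(-6\right) \left(-16\right)\right) = -16 + 8 \cdot 96 = -16 + 768 = 752$)
$\left(a{\left(-64 \right)} + \sqrt{-1766 + 5823}\right) - 23783 = \left(752 + \sqrt{-1766 + 5823}\right) - 23783 = \left(752 + \sqrt{4057}\right) - 23783 = -23031 + \sqrt{4057}$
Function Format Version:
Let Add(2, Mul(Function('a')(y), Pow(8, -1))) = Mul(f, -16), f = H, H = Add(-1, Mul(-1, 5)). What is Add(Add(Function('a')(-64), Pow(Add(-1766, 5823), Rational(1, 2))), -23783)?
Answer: Add(-23031, Pow(4057, Rational(1, 2))) ≈ -22967.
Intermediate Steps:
H = -6 (H = Add(-1, -5) = -6)
f = -6
Function('a')(y) = 752 (Function('a')(y) = Add(-16, Mul(8, Mul(-6, -16))) = Add(-16, Mul(8, 96)) = Add(-16, 768) = 752)
Add(Add(Function('a')(-64), Pow(Add(-1766, 5823), Rational(1, 2))), -23783) = Add(Add(752, Pow(Add(-1766, 5823), Rational(1, 2))), -23783) = Add(Add(752, Pow(4057, Rational(1, 2))), -23783) = Add(-23031, Pow(4057, Rational(1, 2)))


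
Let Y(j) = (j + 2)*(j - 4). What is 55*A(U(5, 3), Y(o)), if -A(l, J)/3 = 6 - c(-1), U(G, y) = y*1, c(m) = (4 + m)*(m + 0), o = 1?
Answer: -1485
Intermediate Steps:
c(m) = m*(4 + m) (c(m) = (4 + m)*m = m*(4 + m))
U(G, y) = y
Y(j) = (-4 + j)*(2 + j) (Y(j) = (2 + j)*(-4 + j) = (-4 + j)*(2 + j))
A(l, J) = -27 (A(l, J) = -3*(6 - (-1)*(4 - 1)) = -3*(6 - (-1)*3) = -3*(6 - 1*(-3)) = -3*(6 + 3) = -3*9 = -27)
55*A(U(5, 3), Y(o)) = 55*(-27) = -1485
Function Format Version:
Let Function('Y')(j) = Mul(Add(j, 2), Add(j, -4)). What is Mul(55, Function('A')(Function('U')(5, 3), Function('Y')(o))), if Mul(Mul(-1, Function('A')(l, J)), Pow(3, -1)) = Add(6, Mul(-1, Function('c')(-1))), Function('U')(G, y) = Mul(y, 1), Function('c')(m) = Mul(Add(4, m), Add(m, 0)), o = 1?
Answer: -1485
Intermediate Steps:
Function('c')(m) = Mul(m, Add(4, m)) (Function('c')(m) = Mul(Add(4, m), m) = Mul(m, Add(4, m)))
Function('U')(G, y) = y
Function('Y')(j) = Mul(Add(-4, j), Add(2, j)) (Function('Y')(j) = Mul(Add(2, j), Add(-4, j)) = Mul(Add(-4, j), Add(2, j)))
Function('A')(l, J) = -27 (Function('A')(l, J) = Mul(-3, Add(6, Mul(-1, Mul(-1, Add(4, -1))))) = Mul(-3, Add(6, Mul(-1, Mul(-1, 3)))) = Mul(-3, Add(6, Mul(-1, -3))) = Mul(-3, Add(6, 3)) = Mul(-3, 9) = -27)
Mul(55, Function('A')(Function('U')(5, 3), Function('Y')(o))) = Mul(55, -27) = -1485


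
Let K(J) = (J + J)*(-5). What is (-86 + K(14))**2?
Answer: 51076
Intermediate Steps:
K(J) = -10*J (K(J) = (2*J)*(-5) = -10*J)
(-86 + K(14))**2 = (-86 - 10*14)**2 = (-86 - 140)**2 = (-226)**2 = 51076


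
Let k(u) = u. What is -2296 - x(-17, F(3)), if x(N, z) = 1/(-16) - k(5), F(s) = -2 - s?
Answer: -36655/16 ≈ -2290.9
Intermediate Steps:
x(N, z) = -81/16 (x(N, z) = 1/(-16) - 1*5 = -1/16 - 5 = -81/16)
-2296 - x(-17, F(3)) = -2296 - 1*(-81/16) = -2296 + 81/16 = -36655/16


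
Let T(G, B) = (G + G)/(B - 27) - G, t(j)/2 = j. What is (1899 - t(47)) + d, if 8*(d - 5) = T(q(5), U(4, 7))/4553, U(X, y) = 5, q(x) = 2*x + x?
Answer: 181300415/100166 ≈ 1810.0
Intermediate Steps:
t(j) = 2*j
q(x) = 3*x
T(G, B) = -G + 2*G/(-27 + B) (T(G, B) = (2*G)/(-27 + B) - G = 2*G/(-27 + B) - G = -G + 2*G/(-27 + B))
d = 500785/100166 (d = 5 + (((3*5)*(29 - 1*5)/(-27 + 5))/4553)/8 = 5 + ((15*(29 - 5)/(-22))*(1/4553))/8 = 5 + ((15*(-1/22)*24)*(1/4553))/8 = 5 + (-180/11*1/4553)/8 = 5 + (⅛)*(-180/50083) = 5 - 45/100166 = 500785/100166 ≈ 4.9995)
(1899 - t(47)) + d = (1899 - 2*47) + 500785/100166 = (1899 - 1*94) + 500785/100166 = (1899 - 94) + 500785/100166 = 1805 + 500785/100166 = 181300415/100166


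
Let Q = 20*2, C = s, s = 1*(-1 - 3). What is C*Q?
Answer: -160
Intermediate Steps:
s = -4 (s = 1*(-4) = -4)
C = -4
Q = 40
C*Q = -4*40 = -160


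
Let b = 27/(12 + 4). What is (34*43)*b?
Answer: 19737/8 ≈ 2467.1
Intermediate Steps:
b = 27/16 ≈ 1.6875
(34*43)*b = (34*43)*(27/16) = 1462*(27/16) = 19737/8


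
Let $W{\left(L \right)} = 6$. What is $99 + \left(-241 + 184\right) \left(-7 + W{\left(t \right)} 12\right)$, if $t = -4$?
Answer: $-3606$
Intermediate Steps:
$99 + \left(-241 + 184\right) \left(-7 + W{\left(t \right)} 12\right) = 99 + \left(-241 + 184\right) \left(-7 + 6 \cdot 12\right) = 99 - 57 \left(-7 + 72\right) = 99 - 3705 = -3606$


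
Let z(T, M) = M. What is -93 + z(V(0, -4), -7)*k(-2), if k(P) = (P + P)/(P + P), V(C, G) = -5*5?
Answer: -100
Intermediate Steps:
V(C, G) = -25
k(P) = 1 (k(P) = (2*P)/((2*P)) = (2*P)*(1/(2*P)) = 1)
-93 + z(V(0, -4), -7)*k(-2) = -93 - 7*1 = -93 - 7 = -100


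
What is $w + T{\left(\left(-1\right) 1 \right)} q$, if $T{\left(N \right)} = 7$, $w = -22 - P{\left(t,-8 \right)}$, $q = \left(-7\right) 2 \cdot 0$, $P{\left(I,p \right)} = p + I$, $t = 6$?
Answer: $-20$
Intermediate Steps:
$P{\left(I,p \right)} = I + p$
$q = 0$ ($q = \left(-14\right) 0 = 0$)
$w = -20$ ($w = -22 - \left(6 - 8\right) = -22 - -2 = -22 + 2 = -20$)
$w + T{\left(\left(-1\right) 1 \right)} q = -20 + 7 \cdot 0 = -20 + 0 = -20$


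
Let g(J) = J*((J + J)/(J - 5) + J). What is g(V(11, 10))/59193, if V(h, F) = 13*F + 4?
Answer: 2352236/7635897 ≈ 0.30805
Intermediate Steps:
V(h, F) = 4 + 13*F
g(J) = J*(J + 2*J/(-5 + J)) (g(J) = J*((2*J)/(-5 + J) + J) = J*(2*J/(-5 + J) + J) = J*(J + 2*J/(-5 + J)))
g(V(11, 10))/59193 = ((4 + 13*10)**2*(-3 + (4 + 13*10))/(-5 + (4 + 13*10)))/59193 = ((4 + 130)**2*(-3 + (4 + 130))/(-5 + (4 + 130)))*(1/59193) = (134**2*(-3 + 134)/(-5 + 134))*(1/59193) = (17956*131/129)*(1/59193) = (17956*(1/129)*131)*(1/59193) = (2352236/129)*(1/59193) = 2352236/7635897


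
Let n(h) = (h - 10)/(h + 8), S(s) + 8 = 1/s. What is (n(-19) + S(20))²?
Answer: 1366561/48400 ≈ 28.235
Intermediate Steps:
S(s) = -8 + 1/s
n(h) = (-10 + h)/(8 + h)
(n(-19) + S(20))² = ((-10 - 19)/(8 - 19) + (-8 + 1/20))² = (-29/(-11) + (-8 + 1/20))² = (-1/11*(-29) - 159/20)² = (29/11 - 159/20)² = (-1169/220)² = 1366561/48400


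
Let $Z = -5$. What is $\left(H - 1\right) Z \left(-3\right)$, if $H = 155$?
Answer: $2310$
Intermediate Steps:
$\left(H - 1\right) Z \left(-3\right) = \left(155 - 1\right) \left(\left(-5\right) \left(-3\right)\right) = 154 \cdot 15 = 2310$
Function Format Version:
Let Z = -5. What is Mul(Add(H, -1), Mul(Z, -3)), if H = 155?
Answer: 2310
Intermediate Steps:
Mul(Add(H, -1), Mul(Z, -3)) = Mul(Add(155, -1), Mul(-5, -3)) = Mul(154, 15) = 2310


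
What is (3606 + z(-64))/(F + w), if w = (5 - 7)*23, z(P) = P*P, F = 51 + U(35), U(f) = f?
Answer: 3851/20 ≈ 192.55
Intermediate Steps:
F = 86 (F = 51 + 35 = 86)
z(P) = P**2
w = -46 (w = -2*23 = -46)
(3606 + z(-64))/(F + w) = (3606 + (-64)**2)/(86 - 46) = (3606 + 4096)/40 = 7702*(1/40) = 3851/20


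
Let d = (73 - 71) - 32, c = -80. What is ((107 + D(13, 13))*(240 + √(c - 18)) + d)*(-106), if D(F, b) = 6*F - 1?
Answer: -4677780 - 136528*I*√2 ≈ -4.6778e+6 - 1.9308e+5*I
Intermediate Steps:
D(F, b) = -1 + 6*F
d = -30 (d = 2 - 32 = -30)
((107 + D(13, 13))*(240 + √(c - 18)) + d)*(-106) = ((107 + (-1 + 6*13))*(240 + √(-80 - 18)) - 30)*(-106) = ((107 + (-1 + 78))*(240 + √(-98)) - 30)*(-106) = ((107 + 77)*(240 + 7*I*√2) - 30)*(-106) = (184*(240 + 7*I*√2) - 30)*(-106) = ((44160 + 1288*I*√2) - 30)*(-106) = (44130 + 1288*I*√2)*(-106) = -4677780 - 136528*I*√2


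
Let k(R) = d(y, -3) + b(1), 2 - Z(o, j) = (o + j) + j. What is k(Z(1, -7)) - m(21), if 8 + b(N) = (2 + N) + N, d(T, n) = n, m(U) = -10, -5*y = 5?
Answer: 3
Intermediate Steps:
y = -1 (y = -⅕*5 = -1)
b(N) = -6 + 2*N (b(N) = -8 + ((2 + N) + N) = -8 + (2 + 2*N) = -6 + 2*N)
Z(o, j) = 2 - o - 2*j (Z(o, j) = 2 - ((o + j) + j) = 2 - ((j + o) + j) = 2 - (o + 2*j) = 2 + (-o - 2*j) = 2 - o - 2*j)
k(R) = -7 (k(R) = -3 + (-6 + 2*1) = -3 + (-6 + 2) = -3 - 4 = -7)
k(Z(1, -7)) - m(21) = -7 - 1*(-10) = -7 + 10 = 3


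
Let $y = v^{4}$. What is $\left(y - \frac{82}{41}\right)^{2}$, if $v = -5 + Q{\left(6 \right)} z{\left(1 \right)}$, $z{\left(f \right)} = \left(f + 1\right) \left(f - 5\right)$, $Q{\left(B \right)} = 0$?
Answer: $388129$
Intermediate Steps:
$z{\left(f \right)} = \left(1 + f\right) \left(-5 + f\right)$
$v = -5$ ($v = -5 + 0 \left(-5 + 1^{2} - 4\right) = -5 + 0 \left(-5 + 1 - 4\right) = -5 + 0 \left(-8\right) = -5 + 0 = -5$)
$y = 625$ ($y = \left(-5\right)^{4} = 625$)
$\left(y - \frac{82}{41}\right)^{2} = \left(625 - \frac{82}{41}\right)^{2} = \left(625 - 2\right)^{2} = 623^{2} = 388129$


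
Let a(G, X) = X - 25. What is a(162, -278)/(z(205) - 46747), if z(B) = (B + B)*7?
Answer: 303/43877 ≈ 0.0069057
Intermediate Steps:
z(B) = 14*B (z(B) = (2*B)*7 = 14*B)
a(G, X) = -25 + X
a(162, -278)/(z(205) - 46747) = (-25 - 278)/(14*205 - 46747) = -303/(2870 - 46747) = -303/(-43877) = -303*(-1/43877) = 303/43877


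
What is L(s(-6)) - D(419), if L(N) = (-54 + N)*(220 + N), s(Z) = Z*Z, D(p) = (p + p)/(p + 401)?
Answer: -1889699/410 ≈ -4609.0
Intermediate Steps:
D(p) = 2*p/(401 + p) (D(p) = (2*p)/(401 + p) = 2*p/(401 + p))
s(Z) = Z²
L(s(-6)) - D(419) = (-11880 + ((-6)²)² + 166*(-6)²) - 2*419/(401 + 419) = (-11880 + 36² + 166*36) - 2*419/820 = (-11880 + 1296 + 5976) - 2*419/820 = -4608 - 1*419/410 = -4608 - 419/410 = -1889699/410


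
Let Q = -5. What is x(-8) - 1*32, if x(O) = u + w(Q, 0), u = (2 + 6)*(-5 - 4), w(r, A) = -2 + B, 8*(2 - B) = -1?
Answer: -831/8 ≈ -103.88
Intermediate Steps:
B = 17/8 (B = 2 - ⅛*(-1) = 2 + ⅛ = 17/8 ≈ 2.1250)
w(r, A) = ⅛ (w(r, A) = -2 + 17/8 = ⅛)
u = -72 (u = 8*(-9) = -72)
x(O) = -575/8 (x(O) = -72 + ⅛ = -575/8)
x(-8) - 1*32 = -575/8 - 1*32 = -575/8 - 32 = -831/8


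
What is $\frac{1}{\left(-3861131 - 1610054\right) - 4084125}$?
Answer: $- \frac{1}{9555310} \approx -1.0465 \cdot 10^{-7}$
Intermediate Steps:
$\frac{1}{\left(-3861131 - 1610054\right) - 4084125} = \frac{1}{-5471185 - 4084125} = \frac{1}{-9555310} = - \frac{1}{9555310}$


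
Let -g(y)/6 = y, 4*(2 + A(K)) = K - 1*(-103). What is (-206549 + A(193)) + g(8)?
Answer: -206525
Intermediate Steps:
A(K) = 95/4 + K/4 (A(K) = -2 + (K - 1*(-103))/4 = -2 + (K + 103)/4 = -2 + (103 + K)/4 = -2 + (103/4 + K/4) = 95/4 + K/4)
g(y) = -6*y
(-206549 + A(193)) + g(8) = (-206549 + (95/4 + (1/4)*193)) - 6*8 = (-206549 + (95/4 + 193/4)) - 48 = (-206549 + 72) - 48 = -206477 - 48 = -206525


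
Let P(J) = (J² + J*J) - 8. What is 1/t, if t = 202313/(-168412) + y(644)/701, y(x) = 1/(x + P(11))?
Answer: -51826940468/62259516101 ≈ -0.83243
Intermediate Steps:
P(J) = -8 + 2*J² (P(J) = (J² + J²) - 8 = 2*J² - 8 = -8 + 2*J²)
y(x) = 1/(234 + x) (y(x) = 1/(x + (-8 + 2*11²)) = 1/(x + (-8 + 2*121)) = 1/(x + (-8 + 242)) = 1/(x + 234) = 1/(234 + x))
t = -62259516101/51826940468 (t = 202313/(-168412) + 1/((234 + 644)*701) = 202313*(-1/168412) + (1/701)/878 = -202313/168412 + (1/878)*(1/701) = -202313/168412 + 1/615478 = -62259516101/51826940468 ≈ -1.2013)
1/t = 1/(-62259516101/51826940468) = -51826940468/62259516101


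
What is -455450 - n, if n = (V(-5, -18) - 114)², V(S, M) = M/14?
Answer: -22968299/49 ≈ -4.6874e+5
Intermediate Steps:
V(S, M) = M/14 (V(S, M) = M*(1/14) = M/14)
n = 651249/49 (n = ((1/14)*(-18) - 114)² = (-9/7 - 114)² = (-807/7)² = 651249/49 ≈ 13291.)
-455450 - n = -455450 - 1*651249/49 = -455450 - 651249/49 = -22968299/49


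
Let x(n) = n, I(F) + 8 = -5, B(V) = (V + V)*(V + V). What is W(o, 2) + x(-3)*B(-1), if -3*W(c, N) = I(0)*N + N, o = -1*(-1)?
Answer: -4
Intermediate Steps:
B(V) = 4*V**2 (B(V) = (2*V)*(2*V) = 4*V**2)
I(F) = -13 (I(F) = -8 - 5 = -13)
o = 1
W(c, N) = 4*N (W(c, N) = -(-13*N + N)/3 = -(-4)*N = 4*N)
W(o, 2) + x(-3)*B(-1) = 4*2 - 12*(-1)**2 = 8 - 12 = -4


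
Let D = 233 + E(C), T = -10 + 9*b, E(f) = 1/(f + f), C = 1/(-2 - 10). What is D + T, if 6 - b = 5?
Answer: 226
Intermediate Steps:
b = 1 (b = 6 - 1*5 = 6 - 5 = 1)
C = -1/12 (C = 1/(-12) = -1/12 ≈ -0.083333)
E(f) = 1/(2*f)
T = -1 (T = -10 + 9*1 = -10 + 9 = -1)
D = 227 (D = 233 + 1/(2*(-1/12)) = 233 + (½)*(-12) = 233 - 6 = 227)
D + T = 227 - 1 = 226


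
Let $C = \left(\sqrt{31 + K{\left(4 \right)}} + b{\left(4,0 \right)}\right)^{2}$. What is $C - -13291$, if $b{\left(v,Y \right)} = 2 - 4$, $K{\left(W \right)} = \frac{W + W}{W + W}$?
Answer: $13327 - 16 \sqrt{2} \approx 13304.0$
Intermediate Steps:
$K{\left(W \right)} = 1$ ($K{\left(W \right)} = \frac{2 W}{2 W} = 2 W \frac{1}{2 W} = 1$)
$b{\left(v,Y \right)} = -2$ ($b{\left(v,Y \right)} = 2 - 4 = -2$)
$C = \left(-2 + 4 \sqrt{2}\right)^{2}$ ($C = \left(\sqrt{31 + 1} - 2\right)^{2} = \left(\sqrt{32} - 2\right)^{2} = \left(4 \sqrt{2} - 2\right)^{2} = \left(-2 + 4 \sqrt{2}\right)^{2} \approx 13.373$)
$C - -13291 = \left(36 - 16 \sqrt{2}\right) - -13291 = \left(36 - 16 \sqrt{2}\right) + 13291 = 13327 - 16 \sqrt{2}$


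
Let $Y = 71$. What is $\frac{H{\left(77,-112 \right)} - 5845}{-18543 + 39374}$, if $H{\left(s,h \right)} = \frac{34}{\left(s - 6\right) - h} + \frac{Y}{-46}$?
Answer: $- \frac{49214639}{175355358} \approx -0.28066$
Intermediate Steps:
$H{\left(s,h \right)} = - \frac{71}{46} + \frac{34}{-6 + s - h}$ ($H{\left(s,h \right)} = \frac{34}{\left(s - 6\right) - h} + \frac{71}{-46} = \frac{34}{\left(-6 + s\right) - h} + 71 \left(- \frac{1}{46}\right) = \frac{34}{-6 + s - h} - \frac{71}{46} = - \frac{71}{46} + \frac{34}{-6 + s - h}$)
$\frac{H{\left(77,-112 \right)} - 5845}{-18543 + 39374} = \frac{\frac{-1990 - -7952 + 71 \cdot 77}{46 \left(6 - 112 - 77\right)} - 5845}{-18543 + 39374} = \frac{\frac{-1990 + 7952 + 5467}{46 \left(6 - 112 - 77\right)} - 5845}{20831} = \left(\frac{1}{46} \frac{1}{-183} \cdot 11429 - 5845\right) \frac{1}{20831} = \left(\frac{1}{46} \left(- \frac{1}{183}\right) 11429 - 5845\right) \frac{1}{20831} = \left(- \frac{11429}{8418} - 5845\right) \frac{1}{20831} = \left(- \frac{49214639}{8418}\right) \frac{1}{20831} = - \frac{49214639}{175355358}$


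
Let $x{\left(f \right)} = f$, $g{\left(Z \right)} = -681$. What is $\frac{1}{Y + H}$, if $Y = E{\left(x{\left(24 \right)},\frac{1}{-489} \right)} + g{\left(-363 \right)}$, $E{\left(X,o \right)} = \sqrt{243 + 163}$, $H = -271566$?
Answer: $- \frac{272247}{74118428603} - \frac{\sqrt{406}}{74118428603} \approx -3.6734 \cdot 10^{-6}$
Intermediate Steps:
$E{\left(X,o \right)} = \sqrt{406}$
$Y = -681 + \sqrt{406}$ ($Y = \sqrt{406} - 681 = -681 + \sqrt{406} \approx -660.85$)
$\frac{1}{Y + H} = \frac{1}{\left(-681 + \sqrt{406}\right) - 271566} = \frac{1}{-272247 + \sqrt{406}}$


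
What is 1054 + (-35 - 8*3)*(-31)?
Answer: 2883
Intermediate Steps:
1054 + (-35 - 8*3)*(-31) = 1054 + (-35 - 24)*(-31) = 1054 - 59*(-31) = 1054 + 1829 = 2883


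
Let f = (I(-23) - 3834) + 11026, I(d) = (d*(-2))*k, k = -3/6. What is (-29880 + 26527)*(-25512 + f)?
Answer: 61504079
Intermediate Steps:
k = -1/2 (k = -3*1/6 = -1/2 ≈ -0.50000)
I(d) = d (I(d) = (d*(-2))*(-1/2) = -2*d*(-1/2) = d)
f = 7169 (f = (-23 - 3834) + 11026 = -3857 + 11026 = 7169)
(-29880 + 26527)*(-25512 + f) = (-29880 + 26527)*(-25512 + 7169) = -3353*(-18343) = 61504079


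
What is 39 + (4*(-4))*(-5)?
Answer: 119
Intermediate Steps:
39 + (4*(-4))*(-5) = 39 - 16*(-5) = 39 + 80 = 119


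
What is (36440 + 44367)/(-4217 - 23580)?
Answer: -4253/1463 ≈ -2.9070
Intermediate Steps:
(36440 + 44367)/(-4217 - 23580) = 80807/(-27797) = 80807*(-1/27797) = -4253/1463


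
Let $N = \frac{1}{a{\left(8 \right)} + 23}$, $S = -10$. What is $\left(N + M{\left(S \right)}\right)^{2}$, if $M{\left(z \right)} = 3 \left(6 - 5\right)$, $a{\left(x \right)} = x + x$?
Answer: $\frac{13924}{1521} \approx 9.1545$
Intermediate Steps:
$a{\left(x \right)} = 2 x$
$N = \frac{1}{39}$ ($N = \frac{1}{2 \cdot 8 + 23} = \frac{1}{16 + 23} = \frac{1}{39} \approx 0.025641$)
$M{\left(z \right)} = 3$ ($M{\left(z \right)} = 3 \cdot 1 = 3$)
$\left(N + M{\left(S \right)}\right)^{2} = \left(\frac{1}{39} + 3\right)^{2} = \left(\frac{118}{39}\right)^{2} = \frac{13924}{1521}$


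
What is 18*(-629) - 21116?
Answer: -32438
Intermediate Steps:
18*(-629) - 21116 = -11322 - 21116 = -32438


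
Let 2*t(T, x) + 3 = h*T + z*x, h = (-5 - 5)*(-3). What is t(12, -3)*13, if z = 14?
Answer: 4095/2 ≈ 2047.5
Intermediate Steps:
h = 30 (h = -10*(-3) = 30)
t(T, x) = -3/2 + 7*x + 15*T (t(T, x) = -3/2 + (30*T + 14*x)/2 = -3/2 + (14*x + 30*T)/2 = -3/2 + (7*x + 15*T) = -3/2 + 7*x + 15*T)
t(12, -3)*13 = (-3/2 + 7*(-3) + 15*12)*13 = (-3/2 - 21 + 180)*13 = (315/2)*13 = 4095/2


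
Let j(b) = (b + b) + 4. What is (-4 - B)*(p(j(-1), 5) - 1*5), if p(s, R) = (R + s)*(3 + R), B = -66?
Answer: 3162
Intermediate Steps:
j(b) = 4 + 2*b (j(b) = 2*b + 4 = 4 + 2*b)
p(s, R) = (3 + R)*(R + s)
(-4 - B)*(p(j(-1), 5) - 1*5) = (-4 - 1*(-66))*((5² + 3*5 + 3*(4 + 2*(-1)) + 5*(4 + 2*(-1))) - 1*5) = (-4 + 66)*((25 + 15 + 3*(4 - 2) + 5*(4 - 2)) - 5) = 62*((25 + 15 + 3*2 + 5*2) - 5) = 62*((25 + 15 + 6 + 10) - 5) = 62*(56 - 5) = 62*51 = 3162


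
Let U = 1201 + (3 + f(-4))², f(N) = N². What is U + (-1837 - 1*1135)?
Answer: -1410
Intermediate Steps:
U = 1562 (U = 1201 + (3 + (-4)²)² = 1201 + (3 + 16)² = 1201 + 19² = 1201 + 361 = 1562)
U + (-1837 - 1*1135) = 1562 + (-1837 - 1*1135) = 1562 + (-1837 - 1135) = 1562 - 2972 = -1410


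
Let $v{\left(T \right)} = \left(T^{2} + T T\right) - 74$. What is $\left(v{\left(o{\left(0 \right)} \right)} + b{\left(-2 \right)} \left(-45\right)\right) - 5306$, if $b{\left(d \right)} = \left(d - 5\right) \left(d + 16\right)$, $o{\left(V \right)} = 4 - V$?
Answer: $-938$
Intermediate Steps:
$v{\left(T \right)} = -74 + 2 T^{2}$ ($v{\left(T \right)} = \left(T^{2} + T^{2}\right) - 74 = 2 T^{2} - 74 = -74 + 2 T^{2}$)
$b{\left(d \right)} = \left(-5 + d\right) \left(16 + d\right)$
$\left(v{\left(o{\left(0 \right)} \right)} + b{\left(-2 \right)} \left(-45\right)\right) - 5306 = \left(\left(-74 + 2 \left(4 - 0\right)^{2}\right) + \left(-80 + \left(-2\right)^{2} + 11 \left(-2\right)\right) \left(-45\right)\right) - 5306 = \left(\left(-74 + 2 \left(4 + 0\right)^{2}\right) + \left(-80 + 4 - 22\right) \left(-45\right)\right) - 5306 = \left(\left(-74 + 2 \cdot 4^{2}\right) - -4410\right) - 5306 = \left(\left(-74 + 2 \cdot 16\right) + 4410\right) - 5306 = \left(\left(-74 + 32\right) + 4410\right) - 5306 = \left(-42 + 4410\right) - 5306 = 4368 - 5306 = -938$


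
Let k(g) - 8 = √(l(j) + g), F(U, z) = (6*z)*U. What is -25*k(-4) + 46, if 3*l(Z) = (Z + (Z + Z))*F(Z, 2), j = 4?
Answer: -154 - 50*√47 ≈ -496.78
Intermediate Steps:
F(U, z) = 6*U*z
l(Z) = 12*Z² (l(Z) = ((Z + (Z + Z))*(6*Z*2))/3 = ((Z + 2*Z)*(12*Z))/3 = ((3*Z)*(12*Z))/3 = (36*Z²)/3 = 12*Z²)
k(g) = 8 + √(192 + g) (k(g) = 8 + √(12*4² + g) = 8 + √(12*16 + g) = 8 + √(192 + g))
-25*k(-4) + 46 = -25*(8 + √(192 - 4)) + 46 = -25*(8 + √188) + 46 = -25*(8 + 2*√47) + 46 = (-200 - 50*√47) + 46 = -154 - 50*√47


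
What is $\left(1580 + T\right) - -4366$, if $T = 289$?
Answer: $6235$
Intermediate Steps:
$\left(1580 + T\right) - -4366 = \left(1580 + 289\right) - -4366 = 1869 + 4366 = 6235$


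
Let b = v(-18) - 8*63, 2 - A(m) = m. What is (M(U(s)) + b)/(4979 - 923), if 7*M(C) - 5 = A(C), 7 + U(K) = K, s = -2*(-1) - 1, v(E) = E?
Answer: -3641/28392 ≈ -0.12824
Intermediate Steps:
s = 1 (s = 2 - 1 = 1)
A(m) = 2 - m
U(K) = -7 + K
M(C) = 1 - C/7 (M(C) = 5/7 + (2 - C)/7 = 5/7 + (2/7 - C/7) = 1 - C/7)
b = -522 (b = -18 - 8*63 = -18 - 504 = -522)
(M(U(s)) + b)/(4979 - 923) = ((1 - (-7 + 1)/7) - 522)/(4979 - 923) = ((1 - 1/7*(-6)) - 522)/4056 = ((1 + 6/7) - 522)*(1/4056) = (13/7 - 522)*(1/4056) = -3641/7*1/4056 = -3641/28392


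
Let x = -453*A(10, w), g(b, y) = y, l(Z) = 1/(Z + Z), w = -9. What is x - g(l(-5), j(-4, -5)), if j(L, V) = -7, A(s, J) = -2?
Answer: 913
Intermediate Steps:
l(Z) = 1/(2*Z)
x = 906 (x = -453*(-2) = 906)
x - g(l(-5), j(-4, -5)) = 906 - 1*(-7) = 906 + 7 = 913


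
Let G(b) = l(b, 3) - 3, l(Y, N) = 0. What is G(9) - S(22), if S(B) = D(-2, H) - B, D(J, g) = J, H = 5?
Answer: 21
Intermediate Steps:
S(B) = -2 - B
G(b) = -3 (G(b) = 0 - 3 = -3)
G(9) - S(22) = -3 - (-2 - 1*22) = -3 - (-2 - 22) = -3 - 1*(-24) = -3 + 24 = 21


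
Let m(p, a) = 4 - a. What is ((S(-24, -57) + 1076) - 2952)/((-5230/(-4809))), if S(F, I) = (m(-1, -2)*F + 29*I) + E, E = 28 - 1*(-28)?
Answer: -17394153/5230 ≈ -3325.8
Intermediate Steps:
E = 56 (E = 28 + 28 = 56)
S(F, I) = 56 + 6*F + 29*I (S(F, I) = ((4 - 1*(-2))*F + 29*I) + 56 = ((4 + 2)*F + 29*I) + 56 = (6*F + 29*I) + 56 = 56 + 6*F + 29*I)
((S(-24, -57) + 1076) - 2952)/((-5230/(-4809))) = (((56 + 6*(-24) + 29*(-57)) + 1076) - 2952)/((-5230/(-4809))) = (((56 - 144 - 1653) + 1076) - 2952)/((-5230*(-1/4809))) = ((-1741 + 1076) - 2952)/(5230/4809) = (-665 - 2952)*(4809/5230) = -3617*4809/5230 = -17394153/5230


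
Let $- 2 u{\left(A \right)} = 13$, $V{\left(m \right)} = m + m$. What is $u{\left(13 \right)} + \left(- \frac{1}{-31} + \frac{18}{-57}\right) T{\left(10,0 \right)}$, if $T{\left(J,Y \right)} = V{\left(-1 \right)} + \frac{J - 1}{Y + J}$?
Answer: $- \frac{18224}{2945} \approx -6.1881$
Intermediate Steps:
$V{\left(m \right)} = 2 m$
$u{\left(A \right)} = - \frac{13}{2}$ ($u{\left(A \right)} = \left(- \frac{1}{2}\right) 13 = - \frac{13}{2}$)
$T{\left(J,Y \right)} = -2 + \frac{-1 + J}{J + Y}$ ($T{\left(J,Y \right)} = 2 \left(-1\right) + \frac{J - 1}{Y + J} = -2 + \frac{-1 + J}{J + Y}$)
$u{\left(13 \right)} + \left(- \frac{1}{-31} + \frac{18}{-57}\right) T{\left(10,0 \right)} = - \frac{13}{2} + \left(- \frac{1}{-31} + \frac{18}{-57}\right) \frac{-1 - 10 - 0}{10 + 0} = - \frac{13}{2} + \left(\left(-1\right) \left(- \frac{1}{31}\right) + 18 \left(- \frac{1}{57}\right)\right) \frac{-1 - 10 + 0}{10} = - \frac{13}{2} + \left(\frac{1}{31} - \frac{6}{19}\right) \frac{1}{10} \left(-11\right) = - \frac{13}{2} - - \frac{1837}{5890} = - \frac{13}{2} + \frac{1837}{5890} = - \frac{18224}{2945}$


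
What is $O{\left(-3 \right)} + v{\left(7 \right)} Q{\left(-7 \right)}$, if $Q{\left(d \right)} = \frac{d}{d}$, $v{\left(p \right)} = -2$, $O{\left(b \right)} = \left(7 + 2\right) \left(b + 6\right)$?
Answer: $25$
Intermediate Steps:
$O{\left(b \right)} = 54 + 9 b$ ($O{\left(b \right)} = 9 \left(6 + b\right) = 54 + 9 b$)
$Q{\left(d \right)} = 1$
$O{\left(-3 \right)} + v{\left(7 \right)} Q{\left(-7 \right)} = \left(54 + 9 \left(-3\right)\right) - 2 = \left(54 - 27\right) - 2 = 27 - 2 = 25$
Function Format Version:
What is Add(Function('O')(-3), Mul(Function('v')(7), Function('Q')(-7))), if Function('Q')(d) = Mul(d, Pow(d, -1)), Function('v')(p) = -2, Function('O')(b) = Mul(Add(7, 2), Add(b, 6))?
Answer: 25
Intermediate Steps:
Function('O')(b) = Add(54, Mul(9, b)) (Function('O')(b) = Mul(9, Add(6, b)) = Add(54, Mul(9, b)))
Function('Q')(d) = 1
Add(Function('O')(-3), Mul(Function('v')(7), Function('Q')(-7))) = Add(Add(54, Mul(9, -3)), Mul(-2, 1)) = Add(Add(54, -27), -2) = Add(27, -2) = 25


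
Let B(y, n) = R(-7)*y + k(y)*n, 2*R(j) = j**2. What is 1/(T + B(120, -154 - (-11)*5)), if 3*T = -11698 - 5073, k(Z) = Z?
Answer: -3/43591 ≈ -6.8822e-5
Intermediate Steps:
R(j) = j**2/2
T = -16771/3 (T = (-11698 - 5073)/3 = (1/3)*(-16771) = -16771/3 ≈ -5590.3)
B(y, n) = 49*y/2 + n*y (B(y, n) = ((1/2)*(-7)**2)*y + y*n = ((1/2)*49)*y + n*y = 49*y/2 + n*y)
1/(T + B(120, -154 - (-11)*5)) = 1/(-16771/3 + (1/2)*120*(49 + 2*(-154 - (-11)*5))) = 1/(-16771/3 + (1/2)*120*(49 + 2*(-154 - 1*(-55)))) = 1/(-16771/3 + (1/2)*120*(49 + 2*(-154 + 55))) = 1/(-16771/3 + (1/2)*120*(49 + 2*(-99))) = 1/(-16771/3 + (1/2)*120*(49 - 198)) = 1/(-16771/3 + (1/2)*120*(-149)) = 1/(-16771/3 - 8940) = 1/(-43591/3) = -3/43591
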